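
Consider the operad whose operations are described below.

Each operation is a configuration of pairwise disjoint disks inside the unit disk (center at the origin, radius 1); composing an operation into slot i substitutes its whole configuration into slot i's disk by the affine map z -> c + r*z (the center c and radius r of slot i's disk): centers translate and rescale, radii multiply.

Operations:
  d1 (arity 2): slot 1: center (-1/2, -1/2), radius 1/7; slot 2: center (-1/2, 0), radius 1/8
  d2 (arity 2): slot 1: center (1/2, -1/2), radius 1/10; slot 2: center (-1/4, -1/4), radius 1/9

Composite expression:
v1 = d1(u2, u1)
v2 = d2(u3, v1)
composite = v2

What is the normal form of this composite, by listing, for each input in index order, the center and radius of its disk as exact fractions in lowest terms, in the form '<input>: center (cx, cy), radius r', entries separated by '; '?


Nesting under d2 composes maps z -> c + r*z down each u-path.
tracing u3 down its 1-map path: center (1/2, -1/2), radius 1/10
tracing u2 down its 2-map path: center (-11/36, -11/36), radius 1/63
tracing u1 down its 2-map path: center (-11/36, -1/4), radius 1/72

u1: center (-11/36, -1/4), radius 1/72; u2: center (-11/36, -11/36), radius 1/63; u3: center (1/2, -1/2), radius 1/10


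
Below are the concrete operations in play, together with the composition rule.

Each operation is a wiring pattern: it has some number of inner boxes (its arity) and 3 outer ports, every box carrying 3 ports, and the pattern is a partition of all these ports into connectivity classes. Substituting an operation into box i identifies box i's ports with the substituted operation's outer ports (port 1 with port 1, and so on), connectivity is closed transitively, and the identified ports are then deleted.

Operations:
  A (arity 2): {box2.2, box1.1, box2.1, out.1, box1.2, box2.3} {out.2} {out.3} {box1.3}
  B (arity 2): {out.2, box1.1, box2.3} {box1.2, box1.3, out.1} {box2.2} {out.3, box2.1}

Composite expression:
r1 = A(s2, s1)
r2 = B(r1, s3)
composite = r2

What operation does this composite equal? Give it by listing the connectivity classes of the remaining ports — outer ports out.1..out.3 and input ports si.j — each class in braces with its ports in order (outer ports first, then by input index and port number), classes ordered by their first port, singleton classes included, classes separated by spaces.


{out.1} {out.2, s1.1, s1.2, s1.3, s2.1, s2.2, s3.3} {out.3, s3.1} {s2.3} {s3.2}

Connectivity passes through glued B-boundaries; trace each wire chain.
stage A: inputs (s2, s1), connectivity {out.1, s1.1, s1.2, s1.3, s2.1, s2.2} {out.2} {out.3} {s2.3}, out.j its boundary
stage B: inputs (s2, s1, s3), connectivity {out.1} {out.2, s1.1, s1.2, s1.3, s2.1, s2.2, s3.3} {out.3, s3.1} {s2.3} {s3.2}, out.j its boundary


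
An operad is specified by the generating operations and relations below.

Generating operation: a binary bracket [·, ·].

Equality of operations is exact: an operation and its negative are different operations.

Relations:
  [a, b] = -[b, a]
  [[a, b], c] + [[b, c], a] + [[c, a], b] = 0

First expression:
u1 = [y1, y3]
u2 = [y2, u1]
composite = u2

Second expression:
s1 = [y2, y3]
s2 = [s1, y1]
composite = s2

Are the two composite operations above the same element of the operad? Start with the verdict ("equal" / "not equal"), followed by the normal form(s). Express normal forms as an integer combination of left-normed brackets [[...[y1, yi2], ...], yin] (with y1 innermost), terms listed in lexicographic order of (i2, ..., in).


Reducing the first expression gives -[[y1, y3], y2]
Reducing the second expression gives -[[y1, y2], y3] + [[y1, y3], y2]
The normal forms differ: not equal.

not equal; first: -[[y1, y3], y2]; second: -[[y1, y2], y3] + [[y1, y3], y2]


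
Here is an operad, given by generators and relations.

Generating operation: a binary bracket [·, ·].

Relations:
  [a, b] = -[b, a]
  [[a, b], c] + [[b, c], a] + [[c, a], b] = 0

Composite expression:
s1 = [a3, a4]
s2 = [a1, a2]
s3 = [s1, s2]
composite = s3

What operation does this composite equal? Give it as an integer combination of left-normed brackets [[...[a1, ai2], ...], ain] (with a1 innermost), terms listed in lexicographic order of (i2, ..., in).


-[[[a1, a2], a3], a4] + [[[a1, a2], a4], a3]


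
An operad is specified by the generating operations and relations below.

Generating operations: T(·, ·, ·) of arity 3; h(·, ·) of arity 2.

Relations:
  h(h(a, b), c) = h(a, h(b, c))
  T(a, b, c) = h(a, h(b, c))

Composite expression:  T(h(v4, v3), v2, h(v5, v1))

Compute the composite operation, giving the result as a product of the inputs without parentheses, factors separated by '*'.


Every regrouping of T is equal, so read the v-inputs in written order.
h(v4, v3) collapses to v4 * v3
h(v5, v1) collapses to v5 * v1
T(h(v4, v3), v2, h(v5, v1)) collapses to v4 * v3 * v2 * v5 * v1

v4 * v3 * v2 * v5 * v1


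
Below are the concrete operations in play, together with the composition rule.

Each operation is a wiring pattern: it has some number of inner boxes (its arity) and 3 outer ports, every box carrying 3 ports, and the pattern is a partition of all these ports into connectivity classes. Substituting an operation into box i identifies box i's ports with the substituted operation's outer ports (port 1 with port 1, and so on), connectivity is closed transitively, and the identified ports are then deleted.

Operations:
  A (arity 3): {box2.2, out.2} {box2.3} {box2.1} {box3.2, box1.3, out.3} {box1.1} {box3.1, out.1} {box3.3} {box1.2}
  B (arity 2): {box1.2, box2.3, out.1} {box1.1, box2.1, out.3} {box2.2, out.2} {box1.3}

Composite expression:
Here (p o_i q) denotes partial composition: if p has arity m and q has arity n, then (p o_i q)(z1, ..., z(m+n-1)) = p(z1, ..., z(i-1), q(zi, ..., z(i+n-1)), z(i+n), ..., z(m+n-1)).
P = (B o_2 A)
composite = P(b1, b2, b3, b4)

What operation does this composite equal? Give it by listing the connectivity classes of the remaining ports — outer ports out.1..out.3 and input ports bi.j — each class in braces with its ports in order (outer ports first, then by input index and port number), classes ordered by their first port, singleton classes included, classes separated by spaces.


Reachability decides: close wires over B-identified ports.
the subtree at A composes to {out.1, b4.1} {out.2, b3.2} {out.3, b2.3, b4.2} {b2.1} {b2.2} {b3.1} {b3.3} {b4.3} on (b2, b3, b4); out.j = own outer ports
the subtree at B composes to {out.1, b1.2, b2.3, b4.2} {out.2, b3.2} {out.3, b1.1, b4.1} {b1.3} {b2.1} {b2.2} {b3.1} {b3.3} {b4.3} on (b1, b2, b3, b4); out.j = own outer ports

{out.1, b1.2, b2.3, b4.2} {out.2, b3.2} {out.3, b1.1, b4.1} {b1.3} {b2.1} {b2.2} {b3.1} {b3.3} {b4.3}


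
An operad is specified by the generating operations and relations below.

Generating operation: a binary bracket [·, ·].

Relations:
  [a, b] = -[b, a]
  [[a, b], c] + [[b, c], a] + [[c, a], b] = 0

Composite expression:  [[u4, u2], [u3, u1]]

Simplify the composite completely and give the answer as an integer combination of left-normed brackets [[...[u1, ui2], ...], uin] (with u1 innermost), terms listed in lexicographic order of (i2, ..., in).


-[[[u1, u3], u2], u4] + [[[u1, u3], u4], u2]

Antisymmetry and Jacobi reduce to u1-anchored left-normed brackets.
Composite bracket: [[u4, u2], [u3, u1]]
Each bracket splits as ab - ba, giving 8 signed words (2^3 = 8).
Coefficients come from the u1-initial words:
  from u1u3u2u4, sign -1: term -[[[u1, u3], u2], u4]
  from u1u3u4u2, sign +1: term +[[[u1, u3], u4], u2]


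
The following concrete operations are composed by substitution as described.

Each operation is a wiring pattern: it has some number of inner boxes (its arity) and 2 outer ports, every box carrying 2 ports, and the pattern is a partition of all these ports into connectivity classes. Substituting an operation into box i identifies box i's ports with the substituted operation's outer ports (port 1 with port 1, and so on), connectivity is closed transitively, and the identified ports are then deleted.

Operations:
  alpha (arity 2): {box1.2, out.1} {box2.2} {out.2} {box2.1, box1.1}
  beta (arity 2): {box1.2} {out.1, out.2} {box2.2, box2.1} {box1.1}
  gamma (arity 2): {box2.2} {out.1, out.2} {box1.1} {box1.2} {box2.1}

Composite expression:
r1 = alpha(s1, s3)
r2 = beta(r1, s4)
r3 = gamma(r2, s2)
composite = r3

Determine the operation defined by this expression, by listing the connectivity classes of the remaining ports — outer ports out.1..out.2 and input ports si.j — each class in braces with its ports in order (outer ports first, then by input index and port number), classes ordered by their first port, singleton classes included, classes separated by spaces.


Substituting into gamma glues patterns; closure does the rest.
stage alpha: inputs (s1, s3), connectivity {out.1, s1.2} {out.2} {s1.1, s3.1} {s3.2}, out.j its boundary
stage beta: inputs (s1, s3, s4), connectivity {out.1, out.2} {s1.1, s3.1} {s1.2} {s3.2} {s4.1, s4.2}, out.j its boundary
stage gamma: inputs (s1, s3, s4, s2), connectivity {out.1, out.2} {s1.1, s3.1} {s1.2} {s2.1} {s2.2} {s3.2} {s4.1, s4.2}, out.j its boundary

{out.1, out.2} {s1.1, s3.1} {s1.2} {s2.1} {s2.2} {s3.2} {s4.1, s4.2}


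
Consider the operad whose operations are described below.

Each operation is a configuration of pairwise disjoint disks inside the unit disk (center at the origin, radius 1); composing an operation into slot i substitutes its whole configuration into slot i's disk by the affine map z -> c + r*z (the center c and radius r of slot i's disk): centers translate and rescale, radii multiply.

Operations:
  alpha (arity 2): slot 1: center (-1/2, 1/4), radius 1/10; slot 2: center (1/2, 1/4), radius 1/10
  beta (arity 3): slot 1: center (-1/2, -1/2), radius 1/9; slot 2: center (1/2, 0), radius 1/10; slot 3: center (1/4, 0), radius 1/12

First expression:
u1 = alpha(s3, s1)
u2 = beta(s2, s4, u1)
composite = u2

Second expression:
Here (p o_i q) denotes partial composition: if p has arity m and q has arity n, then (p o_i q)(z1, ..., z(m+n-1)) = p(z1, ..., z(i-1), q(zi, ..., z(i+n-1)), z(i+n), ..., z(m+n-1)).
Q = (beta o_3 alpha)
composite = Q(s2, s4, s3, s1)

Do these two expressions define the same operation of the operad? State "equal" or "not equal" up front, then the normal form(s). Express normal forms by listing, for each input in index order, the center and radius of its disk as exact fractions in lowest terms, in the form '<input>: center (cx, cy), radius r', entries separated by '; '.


equal; both compose to s1: center (7/24, 1/48), radius 1/120; s2: center (-1/2, -1/2), radius 1/9; s3: center (5/24, 1/48), radius 1/120; s4: center (1/2, 0), radius 1/10

Normal form of the first expression: s1: center (7/24, 1/48), radius 1/120; s2: center (-1/2, -1/2), radius 1/9; s3: center (5/24, 1/48), radius 1/120; s4: center (1/2, 0), radius 1/10
Normal form of the second expression: s1: center (7/24, 1/48), radius 1/120; s2: center (-1/2, -1/2), radius 1/9; s3: center (5/24, 1/48), radius 1/120; s4: center (1/2, 0), radius 1/10
The forms coincide; equal.


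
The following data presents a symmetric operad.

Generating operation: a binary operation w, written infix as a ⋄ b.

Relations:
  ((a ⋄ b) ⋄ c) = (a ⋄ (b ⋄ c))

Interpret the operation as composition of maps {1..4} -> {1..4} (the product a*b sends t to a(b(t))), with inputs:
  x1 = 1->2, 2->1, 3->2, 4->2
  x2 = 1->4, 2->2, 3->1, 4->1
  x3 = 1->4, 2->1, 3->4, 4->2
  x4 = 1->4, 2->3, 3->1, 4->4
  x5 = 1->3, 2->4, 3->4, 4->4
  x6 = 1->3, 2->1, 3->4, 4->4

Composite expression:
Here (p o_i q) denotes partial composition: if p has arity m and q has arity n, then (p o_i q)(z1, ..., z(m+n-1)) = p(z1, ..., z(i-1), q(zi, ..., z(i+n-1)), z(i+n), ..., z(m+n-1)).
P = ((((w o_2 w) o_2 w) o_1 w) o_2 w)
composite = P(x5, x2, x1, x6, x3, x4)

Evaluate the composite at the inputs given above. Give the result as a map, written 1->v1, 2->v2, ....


1->4, 2->4, 3->4, 4->4

(x2 ⋄ x1) = 1->2, 2->4, 3->2, 4->2
(x5 ⋄ (x2 ⋄ x1)) = 1->4, 2->4, 3->4, 4->4
(x6 ⋄ x3) = 1->4, 2->3, 3->4, 4->1
((x6 ⋄ x3) ⋄ x4) = 1->1, 2->4, 3->4, 4->1
((x5 ⋄ (x2 ⋄ x1)) ⋄ ((x6 ⋄ x3) ⋄ x4)) = 1->4, 2->4, 3->4, 4->4


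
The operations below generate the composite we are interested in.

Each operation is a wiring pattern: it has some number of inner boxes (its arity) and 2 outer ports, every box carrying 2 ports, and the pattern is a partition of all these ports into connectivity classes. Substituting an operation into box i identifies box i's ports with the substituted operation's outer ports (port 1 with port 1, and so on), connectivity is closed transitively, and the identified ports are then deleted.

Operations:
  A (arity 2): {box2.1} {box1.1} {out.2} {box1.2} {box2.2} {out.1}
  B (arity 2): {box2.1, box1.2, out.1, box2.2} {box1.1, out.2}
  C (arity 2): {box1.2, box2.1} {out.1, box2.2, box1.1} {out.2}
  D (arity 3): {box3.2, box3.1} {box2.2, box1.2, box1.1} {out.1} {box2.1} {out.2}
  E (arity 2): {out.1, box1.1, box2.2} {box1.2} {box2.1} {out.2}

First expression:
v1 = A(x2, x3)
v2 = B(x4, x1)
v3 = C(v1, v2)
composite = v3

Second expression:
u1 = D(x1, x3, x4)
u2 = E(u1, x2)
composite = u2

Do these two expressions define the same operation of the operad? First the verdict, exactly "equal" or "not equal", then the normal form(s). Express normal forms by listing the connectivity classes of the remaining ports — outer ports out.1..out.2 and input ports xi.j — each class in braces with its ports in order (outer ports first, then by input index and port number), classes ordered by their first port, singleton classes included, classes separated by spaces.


not equal: they reduce to {out.1, x4.1} {out.2} {x1.1, x1.2, x4.2} {x2.1} {x2.2} {x3.1} {x3.2} and {out.1, x2.2} {out.2} {x1.1, x1.2, x3.2} {x2.1} {x3.1} {x4.1, x4.2}

The first expression, normalized: {out.1, x4.1} {out.2} {x1.1, x1.2, x4.2} {x2.1} {x2.2} {x3.1} {x3.2}
The second expression, normalized: {out.1, x2.2} {out.2} {x1.1, x1.2, x3.2} {x2.1} {x3.1} {x4.1, x4.2}
Different reductions; not equal.


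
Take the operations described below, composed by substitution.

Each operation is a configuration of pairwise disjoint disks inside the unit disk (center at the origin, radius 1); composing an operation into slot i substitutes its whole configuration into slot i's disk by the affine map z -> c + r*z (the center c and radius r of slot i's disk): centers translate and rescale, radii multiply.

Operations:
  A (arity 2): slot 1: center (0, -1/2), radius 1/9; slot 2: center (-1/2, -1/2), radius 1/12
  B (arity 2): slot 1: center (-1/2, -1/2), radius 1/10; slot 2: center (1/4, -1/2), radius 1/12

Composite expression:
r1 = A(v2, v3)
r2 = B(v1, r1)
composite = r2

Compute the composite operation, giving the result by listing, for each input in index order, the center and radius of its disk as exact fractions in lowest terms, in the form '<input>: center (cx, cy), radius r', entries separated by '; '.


v1: center (-1/2, -1/2), radius 1/10; v2: center (1/4, -13/24), radius 1/108; v3: center (5/24, -13/24), radius 1/144

Follow each v-input down from B: c' goes to c + r*c', radius to r*r'.
for v1, the 1-step affine chain lands on center (-1/2, -1/2), radius 1/10
for v2, the 2-step affine chain lands on center (1/4, -13/24), radius 1/108
for v3, the 2-step affine chain lands on center (5/24, -13/24), radius 1/144


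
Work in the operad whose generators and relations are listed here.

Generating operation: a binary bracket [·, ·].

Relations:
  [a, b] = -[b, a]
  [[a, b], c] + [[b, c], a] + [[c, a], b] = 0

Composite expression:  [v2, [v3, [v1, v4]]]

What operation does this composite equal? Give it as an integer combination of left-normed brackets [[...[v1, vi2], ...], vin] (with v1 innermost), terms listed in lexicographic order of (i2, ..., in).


[[[v1, v4], v3], v2]

Antisymmetry and Jacobi reduce to v1-anchored left-normed brackets.
Composite bracket: [v2, [v3, [v1, v4]]]
Applying ab - ba throughout gives 8 signed words (2^3 = 8).
Keep just the words that open with v1:
  the word v1v4v3v2 carries sign +1 and contributes +[[[v1, v4], v3], v2]


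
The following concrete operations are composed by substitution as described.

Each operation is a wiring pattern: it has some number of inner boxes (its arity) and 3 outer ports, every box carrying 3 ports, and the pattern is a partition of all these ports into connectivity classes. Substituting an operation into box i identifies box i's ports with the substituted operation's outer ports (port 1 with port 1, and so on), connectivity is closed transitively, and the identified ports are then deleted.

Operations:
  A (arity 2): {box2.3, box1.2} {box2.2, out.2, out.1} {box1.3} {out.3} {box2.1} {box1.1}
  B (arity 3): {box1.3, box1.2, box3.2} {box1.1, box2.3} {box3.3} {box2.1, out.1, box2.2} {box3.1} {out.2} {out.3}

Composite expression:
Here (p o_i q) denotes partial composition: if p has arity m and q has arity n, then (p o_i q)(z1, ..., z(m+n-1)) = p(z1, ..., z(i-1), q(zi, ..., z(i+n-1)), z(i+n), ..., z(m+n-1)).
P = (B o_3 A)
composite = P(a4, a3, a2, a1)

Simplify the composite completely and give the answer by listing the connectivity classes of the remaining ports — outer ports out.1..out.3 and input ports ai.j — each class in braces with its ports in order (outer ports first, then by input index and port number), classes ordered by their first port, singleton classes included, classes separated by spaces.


{out.1, a3.1, a3.2} {out.2} {out.3} {a1.1} {a1.2, a4.2, a4.3} {a1.3, a2.2} {a2.1} {a2.3} {a3.3, a4.1}

Substituting into B glues patterns; closure does the rest.
through A, on inputs (a2, a1): {out.1, out.2, a1.2} {out.3} {a1.1} {a1.3, a2.2} {a2.1} {a2.3} (out.j = stage outer ports)
through B, on inputs (a4, a3, a2, a1): {out.1, a3.1, a3.2} {out.2} {out.3} {a1.1} {a1.2, a4.2, a4.3} {a1.3, a2.2} {a2.1} {a2.3} {a3.3, a4.1} (out.j = stage outer ports)


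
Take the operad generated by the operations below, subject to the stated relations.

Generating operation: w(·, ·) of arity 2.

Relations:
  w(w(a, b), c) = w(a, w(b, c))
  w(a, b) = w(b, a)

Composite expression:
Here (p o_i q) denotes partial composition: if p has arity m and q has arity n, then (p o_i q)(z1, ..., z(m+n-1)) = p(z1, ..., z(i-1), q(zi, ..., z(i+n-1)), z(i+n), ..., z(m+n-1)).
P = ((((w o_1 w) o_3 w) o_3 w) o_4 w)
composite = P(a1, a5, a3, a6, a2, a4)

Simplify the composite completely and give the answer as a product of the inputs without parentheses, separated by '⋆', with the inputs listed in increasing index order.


a1 ⋆ a2 ⋆ a3 ⋆ a4 ⋆ a5 ⋆ a6

Reordering under w is free, so list the a-inputs canonically.
w(a1, a5) flattens to a1 ⋆ a5
w(a6, a2) flattens to a6 ⋆ a2
w(a3, w(a6, a2)) flattens to a3 ⋆ a6 ⋆ a2
w(w(a3, w(a6, a2)), a4) flattens to a3 ⋆ a6 ⋆ a2 ⋆ a4
w(w(a1, a5), w(w(a3, w(a6, a2)), a4)) flattens to a1 ⋆ a5 ⋆ a3 ⋆ a6 ⋆ a2 ⋆ a4
putting the inputs in ascending order: a1 ⋆ a2 ⋆ a3 ⋆ a4 ⋆ a5 ⋆ a6


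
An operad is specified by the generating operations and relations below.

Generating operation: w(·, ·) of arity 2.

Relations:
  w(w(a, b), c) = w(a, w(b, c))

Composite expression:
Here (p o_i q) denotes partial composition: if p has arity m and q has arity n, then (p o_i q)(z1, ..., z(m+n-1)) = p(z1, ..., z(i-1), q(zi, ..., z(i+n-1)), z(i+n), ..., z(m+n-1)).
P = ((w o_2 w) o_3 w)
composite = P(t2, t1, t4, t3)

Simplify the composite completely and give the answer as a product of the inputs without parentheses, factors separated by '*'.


Every regrouping of w is equal, so read the t-inputs in written order.
w(t4, t3) spells out as t4 * t3
w(t1, w(t4, t3)) spells out as t1 * t4 * t3
w(t2, w(t1, w(t4, t3))) spells out as t2 * t1 * t4 * t3

t2 * t1 * t4 * t3


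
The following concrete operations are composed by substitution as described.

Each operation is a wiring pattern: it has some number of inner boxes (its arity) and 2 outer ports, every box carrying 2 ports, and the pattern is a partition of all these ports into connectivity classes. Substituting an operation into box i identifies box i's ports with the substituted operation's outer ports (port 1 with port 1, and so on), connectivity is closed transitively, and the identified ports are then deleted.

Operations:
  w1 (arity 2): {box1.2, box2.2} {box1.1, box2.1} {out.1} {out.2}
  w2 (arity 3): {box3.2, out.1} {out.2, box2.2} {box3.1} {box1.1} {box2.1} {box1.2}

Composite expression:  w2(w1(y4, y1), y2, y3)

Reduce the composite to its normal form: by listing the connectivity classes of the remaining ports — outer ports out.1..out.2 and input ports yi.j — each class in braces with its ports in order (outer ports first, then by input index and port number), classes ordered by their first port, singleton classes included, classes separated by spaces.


{out.1, y3.2} {out.2, y2.2} {y1.1, y4.1} {y1.2, y4.2} {y2.1} {y3.1}

Connectivity passes through glued w2-boundaries; trace each wire chain.
w1 over (y4, y1) gives {out.1} {out.2} {y1.1, y4.1} {y1.2, y4.2}, out.j being that stage's outer ports
w2 over (y4, y1, y2, y3) gives {out.1, y3.2} {out.2, y2.2} {y1.1, y4.1} {y1.2, y4.2} {y2.1} {y3.1}, out.j being that stage's outer ports


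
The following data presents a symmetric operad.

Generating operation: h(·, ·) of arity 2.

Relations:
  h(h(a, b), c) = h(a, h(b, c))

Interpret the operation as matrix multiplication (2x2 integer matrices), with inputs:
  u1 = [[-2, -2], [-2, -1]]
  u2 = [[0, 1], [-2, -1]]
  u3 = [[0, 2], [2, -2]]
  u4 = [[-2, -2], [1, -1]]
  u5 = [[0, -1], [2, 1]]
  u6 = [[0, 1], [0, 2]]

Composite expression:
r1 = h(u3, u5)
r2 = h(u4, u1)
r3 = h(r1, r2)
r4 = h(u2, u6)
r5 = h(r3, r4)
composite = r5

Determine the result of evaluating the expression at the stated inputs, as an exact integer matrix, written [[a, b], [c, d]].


[[0, -24], [0, 16]]

h(u3, u5) = [[4, 2], [-4, -4]]
h(u4, u1) = [[8, 6], [0, -1]]
h(h(u3, u5), h(u4, u1)) = [[32, 22], [-32, -20]]
h(u2, u6) = [[0, 2], [0, -4]]
h(h(h(u3, u5), h(u4, u1)), h(u2, u6)) = [[0, -24], [0, 16]]


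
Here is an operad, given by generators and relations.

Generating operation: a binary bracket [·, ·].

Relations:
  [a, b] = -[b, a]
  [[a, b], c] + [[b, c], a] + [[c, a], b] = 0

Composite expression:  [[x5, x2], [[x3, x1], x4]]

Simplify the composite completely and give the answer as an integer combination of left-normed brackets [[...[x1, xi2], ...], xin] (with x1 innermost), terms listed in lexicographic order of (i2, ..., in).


-[[[[x1, x3], x4], x2], x5] + [[[[x1, x3], x4], x5], x2]

A multilinear Lie element is pinned by x1-initial words (x1 innermost).
Composite bracket: [[x5, x2], [[x3, x1], x4]]
Each bracket splits as ab - ba, giving 16 signed words (2^4 = 16).
The x1-initial words carry the normal form:
  x1x3x4x2x5 (sign -1) contributes -[[[[x1, x3], x4], x2], x5]
  x1x3x4x5x2 (sign +1) contributes +[[[[x1, x3], x4], x5], x2]


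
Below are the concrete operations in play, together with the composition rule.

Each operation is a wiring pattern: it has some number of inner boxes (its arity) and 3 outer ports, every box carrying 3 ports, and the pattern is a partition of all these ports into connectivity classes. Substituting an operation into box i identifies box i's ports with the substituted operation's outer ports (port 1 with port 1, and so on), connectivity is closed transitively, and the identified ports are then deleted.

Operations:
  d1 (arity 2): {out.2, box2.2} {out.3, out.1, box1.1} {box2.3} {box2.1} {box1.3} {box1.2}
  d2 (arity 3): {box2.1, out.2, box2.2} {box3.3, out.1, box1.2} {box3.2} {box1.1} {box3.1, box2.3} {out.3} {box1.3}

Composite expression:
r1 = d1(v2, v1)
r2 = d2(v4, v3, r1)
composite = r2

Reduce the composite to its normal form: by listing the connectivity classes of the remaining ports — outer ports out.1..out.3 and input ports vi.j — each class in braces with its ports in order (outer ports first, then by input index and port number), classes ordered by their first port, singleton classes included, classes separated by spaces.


Connectivity passes through glued d2-boundaries; trace each wire chain.
composing d1 on (v2, v1), with out.j its own outer ports: {out.1, out.3, v2.1} {out.2, v1.2} {v1.1} {v1.3} {v2.2} {v2.3}
composing d2 on (v4, v3, v2, v1), with out.j its own outer ports: {out.1, v2.1, v3.3, v4.2} {out.2, v3.1, v3.2} {out.3} {v1.1} {v1.2} {v1.3} {v2.2} {v2.3} {v4.1} {v4.3}

{out.1, v2.1, v3.3, v4.2} {out.2, v3.1, v3.2} {out.3} {v1.1} {v1.2} {v1.3} {v2.2} {v2.3} {v4.1} {v4.3}


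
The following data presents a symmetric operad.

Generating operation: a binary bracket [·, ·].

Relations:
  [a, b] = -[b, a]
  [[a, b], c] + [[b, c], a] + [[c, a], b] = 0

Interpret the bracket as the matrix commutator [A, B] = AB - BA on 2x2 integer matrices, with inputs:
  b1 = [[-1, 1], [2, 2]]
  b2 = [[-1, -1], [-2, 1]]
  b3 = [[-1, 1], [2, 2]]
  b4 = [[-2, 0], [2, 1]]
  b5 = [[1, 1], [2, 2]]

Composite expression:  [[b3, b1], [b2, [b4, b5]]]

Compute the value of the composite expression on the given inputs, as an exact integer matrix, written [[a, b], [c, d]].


[[0, 0], [0, 0]]

[b3, b1] = [[0, 0], [0, 0]]
[b4, b5] = [[-2, -3], [4, 2]]
[b2, [b4, b5]] = [[-10, 2], [16, 10]]
[[b3, b1], [b2, [b4, b5]]] = [[0, 0], [0, 0]]


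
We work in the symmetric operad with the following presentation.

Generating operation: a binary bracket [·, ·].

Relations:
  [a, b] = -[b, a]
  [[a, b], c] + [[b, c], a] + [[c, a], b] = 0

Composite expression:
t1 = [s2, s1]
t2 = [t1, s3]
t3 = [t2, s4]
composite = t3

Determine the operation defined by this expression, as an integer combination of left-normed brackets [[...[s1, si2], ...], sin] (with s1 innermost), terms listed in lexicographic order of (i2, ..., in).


-[[[s1, s2], s3], s4]

A multilinear Lie element is pinned by s1-initial words (s1 innermost).
Composite bracket: [[[s2, s1], s3], s4]
Under [a, b] = ab - ba we get 8 signed associative words (2^3 = 8).
Coefficients come from the s1-initial words:
  s1s2s3s4 (sign -1) contributes -[[[s1, s2], s3], s4]


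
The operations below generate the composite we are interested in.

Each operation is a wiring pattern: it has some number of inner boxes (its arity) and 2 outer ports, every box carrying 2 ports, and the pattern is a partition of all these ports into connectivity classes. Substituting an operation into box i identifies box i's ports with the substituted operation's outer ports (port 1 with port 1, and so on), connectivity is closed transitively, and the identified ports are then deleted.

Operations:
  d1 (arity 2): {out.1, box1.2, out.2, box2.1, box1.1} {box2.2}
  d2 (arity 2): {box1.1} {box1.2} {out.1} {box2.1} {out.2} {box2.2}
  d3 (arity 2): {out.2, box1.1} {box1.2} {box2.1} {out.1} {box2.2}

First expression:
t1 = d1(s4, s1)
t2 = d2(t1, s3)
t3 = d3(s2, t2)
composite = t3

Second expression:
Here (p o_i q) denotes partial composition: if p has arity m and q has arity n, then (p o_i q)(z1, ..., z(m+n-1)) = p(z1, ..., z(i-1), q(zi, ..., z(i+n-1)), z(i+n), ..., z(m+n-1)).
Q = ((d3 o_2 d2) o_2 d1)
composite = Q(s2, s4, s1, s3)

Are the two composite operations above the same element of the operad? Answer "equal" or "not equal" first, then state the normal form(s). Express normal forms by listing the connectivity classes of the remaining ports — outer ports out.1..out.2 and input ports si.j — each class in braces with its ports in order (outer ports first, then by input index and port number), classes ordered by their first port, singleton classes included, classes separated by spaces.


equal — both sides give {out.1} {out.2, s2.1} {s1.1, s4.1, s4.2} {s1.2} {s2.2} {s3.1} {s3.2}


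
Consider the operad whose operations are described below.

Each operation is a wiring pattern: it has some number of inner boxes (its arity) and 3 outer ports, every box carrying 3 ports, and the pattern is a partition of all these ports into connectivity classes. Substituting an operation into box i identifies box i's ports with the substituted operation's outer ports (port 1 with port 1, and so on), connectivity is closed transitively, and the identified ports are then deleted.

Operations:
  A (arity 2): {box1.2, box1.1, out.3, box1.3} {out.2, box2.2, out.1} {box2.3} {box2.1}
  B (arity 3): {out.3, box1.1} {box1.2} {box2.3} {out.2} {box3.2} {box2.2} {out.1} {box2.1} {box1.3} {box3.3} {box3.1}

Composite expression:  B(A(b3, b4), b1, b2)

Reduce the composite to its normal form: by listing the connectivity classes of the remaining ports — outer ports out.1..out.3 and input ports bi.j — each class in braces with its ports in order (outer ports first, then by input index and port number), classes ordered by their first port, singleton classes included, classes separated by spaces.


Reachability decides: close wires over B-identified ports.
composing A on (b3, b4), with out.j its own outer ports: {out.1, out.2, b4.2} {out.3, b3.1, b3.2, b3.3} {b4.1} {b4.3}
composing B on (b3, b4, b1, b2), with out.j its own outer ports: {out.1} {out.2} {out.3, b4.2} {b1.1} {b1.2} {b1.3} {b2.1} {b2.2} {b2.3} {b3.1, b3.2, b3.3} {b4.1} {b4.3}

{out.1} {out.2} {out.3, b4.2} {b1.1} {b1.2} {b1.3} {b2.1} {b2.2} {b2.3} {b3.1, b3.2, b3.3} {b4.1} {b4.3}


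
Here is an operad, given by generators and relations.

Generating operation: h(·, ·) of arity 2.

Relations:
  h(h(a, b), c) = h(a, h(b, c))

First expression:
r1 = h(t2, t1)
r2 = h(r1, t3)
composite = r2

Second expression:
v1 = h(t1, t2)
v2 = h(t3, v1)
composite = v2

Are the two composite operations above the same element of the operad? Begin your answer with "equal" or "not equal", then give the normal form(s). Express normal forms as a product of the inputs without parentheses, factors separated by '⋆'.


not equal; first: t2 ⋆ t1 ⋆ t3; second: t3 ⋆ t1 ⋆ t2

The first composite normalizes to t2 ⋆ t1 ⋆ t3
The second composite normalizes to t3 ⋆ t1 ⋆ t2
The forms do not match — not equal.


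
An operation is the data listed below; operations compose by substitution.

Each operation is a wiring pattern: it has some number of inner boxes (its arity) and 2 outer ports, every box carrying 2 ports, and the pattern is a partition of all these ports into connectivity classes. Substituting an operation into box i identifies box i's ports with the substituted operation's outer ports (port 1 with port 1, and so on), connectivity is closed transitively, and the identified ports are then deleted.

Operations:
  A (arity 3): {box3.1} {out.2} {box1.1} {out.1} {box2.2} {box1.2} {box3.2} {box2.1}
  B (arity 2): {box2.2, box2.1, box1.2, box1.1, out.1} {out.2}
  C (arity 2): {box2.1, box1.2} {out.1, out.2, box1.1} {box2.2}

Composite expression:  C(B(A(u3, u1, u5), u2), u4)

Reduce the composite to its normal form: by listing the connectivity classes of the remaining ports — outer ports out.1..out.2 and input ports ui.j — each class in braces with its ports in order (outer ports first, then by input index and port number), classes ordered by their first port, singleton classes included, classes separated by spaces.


{out.1, out.2, u2.1, u2.2} {u1.1} {u1.2} {u3.1} {u3.2} {u4.1} {u4.2} {u5.1} {u5.2}

After gluing at C, chains via deleted ports link the u-ports.
A over (u3, u1, u5) gives {out.1} {out.2} {u1.1} {u1.2} {u3.1} {u3.2} {u5.1} {u5.2}, out.j being that stage's outer ports
B over (u3, u1, u5, u2) gives {out.1, u2.1, u2.2} {out.2} {u1.1} {u1.2} {u3.1} {u3.2} {u5.1} {u5.2}, out.j being that stage's outer ports
C over (u3, u1, u5, u2, u4) gives {out.1, out.2, u2.1, u2.2} {u1.1} {u1.2} {u3.1} {u3.2} {u4.1} {u4.2} {u5.1} {u5.2}, out.j being that stage's outer ports


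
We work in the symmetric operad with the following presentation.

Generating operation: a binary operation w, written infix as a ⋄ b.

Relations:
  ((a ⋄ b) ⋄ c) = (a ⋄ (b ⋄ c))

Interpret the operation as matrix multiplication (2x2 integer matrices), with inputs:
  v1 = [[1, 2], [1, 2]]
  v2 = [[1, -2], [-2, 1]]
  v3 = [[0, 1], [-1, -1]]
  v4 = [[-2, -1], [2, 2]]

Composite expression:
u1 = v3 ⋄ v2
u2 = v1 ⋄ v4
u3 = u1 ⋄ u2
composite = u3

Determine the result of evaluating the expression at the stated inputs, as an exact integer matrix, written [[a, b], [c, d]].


[[-2, -3], [4, 6]]

(v3 ⋄ v2) = [[-2, 1], [1, 1]]
(v1 ⋄ v4) = [[2, 3], [2, 3]]
((v3 ⋄ v2) ⋄ (v1 ⋄ v4)) = [[-2, -3], [4, 6]]


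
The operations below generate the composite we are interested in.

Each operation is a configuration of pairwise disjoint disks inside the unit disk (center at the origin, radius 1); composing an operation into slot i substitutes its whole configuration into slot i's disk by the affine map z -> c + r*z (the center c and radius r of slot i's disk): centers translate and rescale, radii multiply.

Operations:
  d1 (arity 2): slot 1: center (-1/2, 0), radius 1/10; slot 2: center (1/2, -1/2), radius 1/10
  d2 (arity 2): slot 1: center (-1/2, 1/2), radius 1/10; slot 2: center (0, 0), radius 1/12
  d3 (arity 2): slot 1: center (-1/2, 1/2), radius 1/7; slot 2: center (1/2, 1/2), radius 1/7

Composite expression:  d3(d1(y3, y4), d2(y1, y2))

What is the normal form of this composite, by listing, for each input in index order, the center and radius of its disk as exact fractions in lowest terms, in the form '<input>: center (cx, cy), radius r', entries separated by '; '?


Affine substitution under d3: radii multiply and y-centers shift.
for y3, the 2-step affine chain lands on center (-4/7, 1/2), radius 1/70
for y4, the 2-step affine chain lands on center (-3/7, 3/7), radius 1/70
for y1, the 2-step affine chain lands on center (3/7, 4/7), radius 1/70
for y2, the 2-step affine chain lands on center (1/2, 1/2), radius 1/84

y1: center (3/7, 4/7), radius 1/70; y2: center (1/2, 1/2), radius 1/84; y3: center (-4/7, 1/2), radius 1/70; y4: center (-3/7, 3/7), radius 1/70


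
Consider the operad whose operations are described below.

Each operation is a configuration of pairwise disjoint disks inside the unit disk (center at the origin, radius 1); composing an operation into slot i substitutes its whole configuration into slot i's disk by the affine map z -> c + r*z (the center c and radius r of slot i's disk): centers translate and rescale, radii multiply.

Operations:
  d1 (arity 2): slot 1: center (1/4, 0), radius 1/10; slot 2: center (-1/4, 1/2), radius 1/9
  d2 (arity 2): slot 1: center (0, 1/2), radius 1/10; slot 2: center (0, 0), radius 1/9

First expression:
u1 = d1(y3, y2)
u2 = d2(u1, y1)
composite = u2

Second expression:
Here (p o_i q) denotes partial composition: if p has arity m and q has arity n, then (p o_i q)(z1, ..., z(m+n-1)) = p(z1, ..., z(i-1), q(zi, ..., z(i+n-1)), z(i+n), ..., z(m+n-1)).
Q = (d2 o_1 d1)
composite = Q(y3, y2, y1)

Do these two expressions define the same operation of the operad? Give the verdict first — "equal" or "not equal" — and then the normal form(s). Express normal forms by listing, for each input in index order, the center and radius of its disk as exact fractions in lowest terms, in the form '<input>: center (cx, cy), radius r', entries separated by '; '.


The first composite normalizes to y1: center (0, 0), radius 1/9; y2: center (-1/40, 11/20), radius 1/90; y3: center (1/40, 1/2), radius 1/100
The second composite normalizes to y1: center (0, 0), radius 1/9; y2: center (-1/40, 11/20), radius 1/90; y3: center (1/40, 1/2), radius 1/100
One common form — equal.

equal — both sides give y1: center (0, 0), radius 1/9; y2: center (-1/40, 11/20), radius 1/90; y3: center (1/40, 1/2), radius 1/100


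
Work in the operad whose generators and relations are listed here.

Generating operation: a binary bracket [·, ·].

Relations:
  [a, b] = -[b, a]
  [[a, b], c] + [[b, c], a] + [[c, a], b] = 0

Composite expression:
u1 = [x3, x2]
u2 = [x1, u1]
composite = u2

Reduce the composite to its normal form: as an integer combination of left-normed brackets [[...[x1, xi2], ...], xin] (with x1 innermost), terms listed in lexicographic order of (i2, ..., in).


-[[x1, x2], x3] + [[x1, x3], x2]

Skip Jacobi rewriting: expand, keep x1-initial words, read off terms.
Composite bracket: [x1, [x3, x2]]
Applying ab - ba throughout gives 4 signed words (2^2 = 4).
Collect the words opening with x1:
  x1x2x3 (sign -1) contributes -[[x1, x2], x3]
  x1x3x2 (sign +1) contributes +[[x1, x3], x2]


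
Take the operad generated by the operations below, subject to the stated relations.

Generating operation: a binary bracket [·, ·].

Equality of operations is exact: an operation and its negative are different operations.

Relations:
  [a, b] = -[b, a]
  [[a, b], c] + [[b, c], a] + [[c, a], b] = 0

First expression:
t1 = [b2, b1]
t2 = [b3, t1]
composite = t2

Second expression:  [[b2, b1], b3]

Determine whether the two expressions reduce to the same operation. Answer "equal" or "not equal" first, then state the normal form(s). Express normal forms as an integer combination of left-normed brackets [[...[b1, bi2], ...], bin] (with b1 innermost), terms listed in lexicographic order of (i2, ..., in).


The first expression, normalized: [[b1, b2], b3]
The second expression, normalized: -[[b1, b2], b3]
Distinct normal forms: not equal.

not equal; the first gives [[b1, b2], b3] and the second -[[b1, b2], b3]


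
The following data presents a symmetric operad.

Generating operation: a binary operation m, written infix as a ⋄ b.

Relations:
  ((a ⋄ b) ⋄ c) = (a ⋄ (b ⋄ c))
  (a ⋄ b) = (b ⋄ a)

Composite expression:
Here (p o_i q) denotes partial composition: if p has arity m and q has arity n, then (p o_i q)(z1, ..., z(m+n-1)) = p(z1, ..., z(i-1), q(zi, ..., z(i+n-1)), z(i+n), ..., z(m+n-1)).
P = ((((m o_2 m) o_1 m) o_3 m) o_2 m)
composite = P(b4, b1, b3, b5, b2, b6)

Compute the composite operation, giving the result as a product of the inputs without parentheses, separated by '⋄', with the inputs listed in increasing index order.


b1 ⋄ b2 ⋄ b3 ⋄ b4 ⋄ b5 ⋄ b6

Shape and order are irrelevant to m; the b-input set decides.
(b1 ⋄ b3) unparenthesizes to b1 ⋄ b3
(b4 ⋄ (b1 ⋄ b3)) unparenthesizes to b4 ⋄ b1 ⋄ b3
(b5 ⋄ b2) unparenthesizes to b5 ⋄ b2
((b5 ⋄ b2) ⋄ b6) unparenthesizes to b5 ⋄ b2 ⋄ b6
((b4 ⋄ (b1 ⋄ b3)) ⋄ ((b5 ⋄ b2) ⋄ b6)) unparenthesizes to b4 ⋄ b1 ⋄ b3 ⋄ b5 ⋄ b2 ⋄ b6
reordering the factors by index: b1 ⋄ b2 ⋄ b3 ⋄ b4 ⋄ b5 ⋄ b6


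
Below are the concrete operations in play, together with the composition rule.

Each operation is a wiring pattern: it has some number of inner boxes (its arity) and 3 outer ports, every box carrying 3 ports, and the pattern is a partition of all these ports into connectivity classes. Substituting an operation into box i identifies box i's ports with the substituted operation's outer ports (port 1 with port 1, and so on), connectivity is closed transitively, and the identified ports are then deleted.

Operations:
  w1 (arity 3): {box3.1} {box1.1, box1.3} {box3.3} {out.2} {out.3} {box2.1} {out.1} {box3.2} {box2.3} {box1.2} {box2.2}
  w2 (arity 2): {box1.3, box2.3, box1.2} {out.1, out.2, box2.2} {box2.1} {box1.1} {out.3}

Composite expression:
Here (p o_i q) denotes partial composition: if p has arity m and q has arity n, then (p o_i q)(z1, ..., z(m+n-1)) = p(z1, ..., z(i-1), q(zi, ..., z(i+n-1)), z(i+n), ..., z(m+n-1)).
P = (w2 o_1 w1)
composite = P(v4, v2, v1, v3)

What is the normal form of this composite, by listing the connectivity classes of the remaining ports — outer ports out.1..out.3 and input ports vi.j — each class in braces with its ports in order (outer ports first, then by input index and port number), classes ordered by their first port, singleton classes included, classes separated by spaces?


Two ports join when wires chain via w2-identified ports.
after w1, the pattern on (v4, v2, v1) reads {out.1} {out.2} {out.3} {v1.1} {v1.2} {v1.3} {v2.1} {v2.2} {v2.3} {v4.1, v4.3} {v4.2} (out.j = its outer ports)
after w2, the pattern on (v4, v2, v1, v3) reads {out.1, out.2, v3.2} {out.3} {v1.1} {v1.2} {v1.3} {v2.1} {v2.2} {v2.3} {v3.1} {v3.3} {v4.1, v4.3} {v4.2} (out.j = its outer ports)

{out.1, out.2, v3.2} {out.3} {v1.1} {v1.2} {v1.3} {v2.1} {v2.2} {v2.3} {v3.1} {v3.3} {v4.1, v4.3} {v4.2}


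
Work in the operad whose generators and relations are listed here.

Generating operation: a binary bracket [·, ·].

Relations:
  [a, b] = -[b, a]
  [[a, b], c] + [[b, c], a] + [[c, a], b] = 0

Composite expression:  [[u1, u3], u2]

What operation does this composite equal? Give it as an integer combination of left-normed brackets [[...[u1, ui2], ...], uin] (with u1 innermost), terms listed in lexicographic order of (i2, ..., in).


[[u1, u3], u2]

In the tensor algebra, words opening u1 carry the u1-anchored form.
Composite bracket: [[u1, u3], u2]
Full expansion: 4 signed words from ab - ba (2^2 = 4).
Words beginning with u1 determine it all:
  u1u3u2 appears with sign +1, giving the term +[[u1, u3], u2]
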